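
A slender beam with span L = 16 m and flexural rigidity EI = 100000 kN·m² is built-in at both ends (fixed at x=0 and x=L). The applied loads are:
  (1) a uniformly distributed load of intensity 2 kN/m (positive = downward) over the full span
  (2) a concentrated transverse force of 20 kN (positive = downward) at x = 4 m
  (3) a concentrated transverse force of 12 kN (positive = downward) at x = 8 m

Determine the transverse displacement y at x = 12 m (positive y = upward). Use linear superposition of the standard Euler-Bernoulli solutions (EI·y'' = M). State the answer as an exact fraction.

Load 1 — uniform load w=2 kN/m over full span:
  y_1 = -wx²(L-x)²/(24EI) = -2·12²·(16-12)²/(24·100000) = -6/3125 m
Load 2 — point force P=20 kN at a=4 m (b=L-a=12):
  y_2 = -Pa²(L-x)²(3bL-(3b+a)(L-x))/(6L³EI)  [x>a] = -20·4²·(16-12)²·(3·12·16-(3·12+4)·(16-12))/(6·16³·100000) = -13/15000 m
Load 3 — point force P=12 kN at a=8 m (b=L-a=8):
  y_3 = -Pa²(L-x)²(3bL-(3b+a)(L-x))/(6L³EI)  [x>a] = -12·8²·(16-12)²·(3·8·16-(3·8+8)·(16-12))/(6·16³·100000) = -4/3125 m
Superposition: y = Σ y_i = -61/15000 m ≈ -0.004067 m

y(12) = -61/15000 m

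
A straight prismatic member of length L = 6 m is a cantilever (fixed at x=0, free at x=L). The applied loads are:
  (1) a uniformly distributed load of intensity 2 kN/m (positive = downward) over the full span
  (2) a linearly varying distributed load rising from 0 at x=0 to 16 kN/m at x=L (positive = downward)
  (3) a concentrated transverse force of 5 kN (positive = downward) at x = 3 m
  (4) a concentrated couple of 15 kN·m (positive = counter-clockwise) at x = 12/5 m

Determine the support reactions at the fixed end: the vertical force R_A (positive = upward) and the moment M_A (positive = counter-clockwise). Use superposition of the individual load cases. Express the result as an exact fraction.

Load 1 — uniform load w=2 kN/m over full span:
  R_A = wL = 2·6 = 12 kN
  M_A = wL²/2 = 2·6²/2 = 36 kN·m
Load 2 — triangular load w₀=16 kN/m (0→w₀ over full span):
  R_A = w₀L/2 = 16·6/2 = 48 kN
  M_A = w₀L²/3 = 16·6²/3 = 192 kN·m
Load 3 — point force P=5 kN at a=3 m (b=L-a=3):
  R_A = P = 5 kN
  M_A = Pa = 5·3 = 15 kN·m
Load 4 — applied couple M₀=15 kN·m at a=12/5 m (b=L-a=18/5):
  R_A = 0 kN
  M_A = -M₀ = -15 kN·m
Superposition: R_A = 65 kN, M_A = 228 kN·m

R_A = 65 kN, M_A = 228 kN·m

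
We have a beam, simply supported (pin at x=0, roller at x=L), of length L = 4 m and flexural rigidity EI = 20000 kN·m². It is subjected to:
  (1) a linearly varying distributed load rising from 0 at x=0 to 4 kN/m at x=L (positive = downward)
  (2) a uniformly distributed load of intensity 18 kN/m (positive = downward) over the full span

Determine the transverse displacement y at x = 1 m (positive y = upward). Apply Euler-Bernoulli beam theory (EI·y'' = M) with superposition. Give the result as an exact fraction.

y(1) = -227/96000 m

Load 1 — triangular load w₀=4 kN/m (0→w₀ over full span):
  y_1 = -w₀x(7L⁴-10L²x²+3x⁴)/(360LEI) = -4·1·(7·4⁴-10·4²·1²+3·1⁴)/(360·4·20000) = -109/480000 m
Load 2 — uniform load w=18 kN/m over full span:
  y_2 = -wx(L³-2Lx²+x³)/(24EI) = -18·1·(4³-2·4·1²+1³)/(24·20000) = -171/80000 m
Superposition: y = Σ y_i = -227/96000 m ≈ -0.002365 m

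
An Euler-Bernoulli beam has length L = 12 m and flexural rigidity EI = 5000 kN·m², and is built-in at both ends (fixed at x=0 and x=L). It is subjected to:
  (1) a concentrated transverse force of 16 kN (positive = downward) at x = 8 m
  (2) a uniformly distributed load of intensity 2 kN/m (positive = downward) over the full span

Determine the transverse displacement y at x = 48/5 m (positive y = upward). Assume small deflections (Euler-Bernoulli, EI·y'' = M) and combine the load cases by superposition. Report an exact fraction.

y(48/5) = -23168/1171875 m

Load 1 — point force P=16 kN at a=8 m (b=L-a=4):
  y_1 = -Pa²(L-x)²(3bL-(3b+a)(L-x))/(6L³EI)  [x>a] = -16·8²·(12-(48/5))²·(3·4·12-(3·4+8)·(12-(48/5)))/(6·12³·5000) = -512/46875 m
Load 2 — uniform load w=2 kN/m over full span:
  y_2 = -wx²(L-x)²/(24EI) = -2·(48/5)²·(12-(48/5))²/(24·5000) = -3456/390625 m
Superposition: y = Σ y_i = -23168/1171875 m ≈ -0.019770 m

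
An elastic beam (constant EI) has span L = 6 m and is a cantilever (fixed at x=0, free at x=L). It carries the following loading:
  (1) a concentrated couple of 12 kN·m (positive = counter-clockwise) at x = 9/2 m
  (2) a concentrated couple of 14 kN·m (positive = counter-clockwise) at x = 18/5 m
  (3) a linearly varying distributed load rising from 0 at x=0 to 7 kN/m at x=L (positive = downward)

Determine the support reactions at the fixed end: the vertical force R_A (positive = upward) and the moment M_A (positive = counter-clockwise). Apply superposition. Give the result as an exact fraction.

Load 1 — applied couple M₀=12 kN·m at a=9/2 m (b=L-a=3/2):
  R_A = 0 kN
  M_A = -M₀ = -12 kN·m
Load 2 — applied couple M₀=14 kN·m at a=18/5 m (b=L-a=12/5):
  R_A = 0 kN
  M_A = -M₀ = -14 kN·m
Load 3 — triangular load w₀=7 kN/m (0→w₀ over full span):
  R_A = w₀L/2 = 7·6/2 = 21 kN
  M_A = w₀L²/3 = 7·6²/3 = 84 kN·m
Superposition: R_A = 21 kN, M_A = 58 kN·m

R_A = 21 kN, M_A = 58 kN·m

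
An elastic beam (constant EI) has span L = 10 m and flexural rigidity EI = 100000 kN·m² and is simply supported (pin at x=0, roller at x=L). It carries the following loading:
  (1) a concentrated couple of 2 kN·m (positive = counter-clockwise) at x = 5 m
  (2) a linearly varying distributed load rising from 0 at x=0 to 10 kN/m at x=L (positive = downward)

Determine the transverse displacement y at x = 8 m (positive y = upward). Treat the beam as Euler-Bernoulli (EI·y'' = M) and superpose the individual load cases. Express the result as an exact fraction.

y(8) = -81/20000 m

Load 1 — applied couple M₀=2 kN·m at a=5 m (b=L-a=5):
  y_1 = (M₀x³/(6L)-M₀(x-a)²/2+C₁x)/EI  [x>a] with C₁=M₀(3b²-L²)/(6L)=-5/6 = (2·8³/(6·10)-2·(8-5)²/2+(-5/6)·8)/100000 = 7/500000 m
Load 2 — triangular load w₀=10 kN/m (0→w₀ over full span):
  y_2 = -w₀x(7L⁴-10L²x²+3x⁴)/(360LEI) = -10·8·(7·10⁴-10·10²·8²+3·8⁴)/(360·10·100000) = -127/31250 m
Superposition: y = Σ y_i = -81/20000 m ≈ -0.004050 m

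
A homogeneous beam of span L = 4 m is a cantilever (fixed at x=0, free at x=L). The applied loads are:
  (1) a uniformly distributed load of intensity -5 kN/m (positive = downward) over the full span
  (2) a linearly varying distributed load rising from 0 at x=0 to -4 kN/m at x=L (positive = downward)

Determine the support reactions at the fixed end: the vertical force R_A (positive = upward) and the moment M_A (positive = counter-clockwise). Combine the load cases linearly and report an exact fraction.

Load 1 — uniform load w=-5 kN/m over full span:
  R_A = wL = (-5)·4 = -20 kN
  M_A = wL²/2 = (-5)·4²/2 = -40 kN·m
Load 2 — triangular load w₀=-4 kN/m (0→w₀ over full span):
  R_A = w₀L/2 = (-4)·4/2 = -8 kN
  M_A = w₀L²/3 = (-4)·4²/3 = -64/3 kN·m
Superposition: R_A = -28 kN, M_A = -184/3 kN·m

R_A = -28 kN, M_A = -184/3 kN·m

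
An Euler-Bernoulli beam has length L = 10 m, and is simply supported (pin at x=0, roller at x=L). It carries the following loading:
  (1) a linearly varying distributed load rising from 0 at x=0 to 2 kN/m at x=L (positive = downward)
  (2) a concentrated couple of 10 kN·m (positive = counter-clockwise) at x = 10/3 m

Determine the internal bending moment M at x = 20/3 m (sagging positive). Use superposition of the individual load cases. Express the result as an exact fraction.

M(20/3) = 730/81 kN·m

Load 1 — triangular load w₀=2 kN/m (0→w₀ over full span):
  M_1 = w₀Lx/6 - w₀x³/(6L) = 2·10·(20/3)/6 - 2·(20/3)³/(6·10) = 1000/81 kN·m
Load 2 — applied couple M₀=10 kN·m at a=10/3 m (b=L-a=20/3):
  M_2 = M₀x/L - M₀  [x>a] = 10·(20/3)/10 - 10 = -10/3 kN·m
Superposition: M = Σ M_i = 730/81 kN·m ≈ 9.012346 kN·m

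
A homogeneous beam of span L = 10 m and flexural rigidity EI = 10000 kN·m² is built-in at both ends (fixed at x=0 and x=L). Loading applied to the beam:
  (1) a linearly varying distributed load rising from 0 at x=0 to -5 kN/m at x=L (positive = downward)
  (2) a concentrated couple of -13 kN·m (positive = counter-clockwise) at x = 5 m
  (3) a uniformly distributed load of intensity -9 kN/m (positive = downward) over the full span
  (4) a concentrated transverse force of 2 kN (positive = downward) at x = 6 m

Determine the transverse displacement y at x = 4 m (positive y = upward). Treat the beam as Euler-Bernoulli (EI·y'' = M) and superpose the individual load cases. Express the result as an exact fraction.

y(4) = 50803/1875000 m

Load 1 — triangular load w₀=-5 kN/m (0→w₀ over full span):
  y_1 = -w₀x²(L-x)²(x+2L)/(120LEI) = -(-5)·4²·(10-4)²·(4+2·10)/(120·10·10000) = 18/3125 m
Load 2 — applied couple M₀=-13 kN·m at a=5 m (b=L-a=5):
  y_2 = (R_Ax³/6 - M_Ax²/2)/EI  [x≤a] with R_A=-39/20, M_A=-13/4 = ((-39/20)·4³/6 - (-13/4)·4²/2)/10000 = 13/25000 m
Load 3 — uniform load w=-9 kN/m over full span:
  y_3 = -wx²(L-x)²/(24EI) = -(-9)·4²·(10-4)²/(24·10000) = 27/1250 m
Load 4 — point force P=2 kN at a=6 m (b=L-a=4):
  y_4 = -Pb²x²(3aL-(3a+b)x)/(6L³EI)  [x≤a] = -2·4²·4²·(3·6·10-(3·6+4)·4)/(6·10³·10000) = -184/234375 m
Superposition: y = Σ y_i = 50803/1875000 m ≈ 0.027095 m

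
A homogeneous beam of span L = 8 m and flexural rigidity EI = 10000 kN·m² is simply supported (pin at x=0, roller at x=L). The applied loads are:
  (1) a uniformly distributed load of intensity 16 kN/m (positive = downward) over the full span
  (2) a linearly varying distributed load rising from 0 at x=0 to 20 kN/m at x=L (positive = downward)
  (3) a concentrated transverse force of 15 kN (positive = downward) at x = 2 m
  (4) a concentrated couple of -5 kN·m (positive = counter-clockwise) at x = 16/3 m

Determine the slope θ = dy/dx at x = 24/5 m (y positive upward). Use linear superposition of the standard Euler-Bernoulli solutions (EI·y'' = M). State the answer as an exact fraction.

Load 1 — uniform load w=16 kN/m over full span:
  θ_1 = -w(L³-6Lx²+4x³)/(24EI) = -16·(8³-6·8·(24/5)²+4·(24/5)³)/(24·10000) = 2368/234375 rad
Load 2 — triangular load w₀=20 kN/m (0→w₀ over full span):
  θ_2 = -w₀(7L⁴-30L²x²+15x⁴)/(360LEI) = -20·(7·8⁴-30·8²·(24/5)²+15·(24/5)⁴)/(360·8·10000) = 3712/703125 rad
Load 3 — point force P=15 kN at a=2 m (b=L-a=6):
  θ_3 = -Pa(2L²-6Lx+3x²+a²)/(6LEI)  [x>a] = -15·2·(2·8²-6·8·(24/5)+3·(24/5)²+2²)/(6·8·10000) = 183/100000 rad
Load 4 — applied couple M₀=-5 kN·m at a=16/3 m (b=L-a=8/3):
  θ_4 = (M₀x²/(2L)+C₁)/EI  [x≤a] with C₁=M₀(3b²-L²)/(6L)=40/9 = ((-5)·(24/5)²/(2·8)+(40/9))/10000 = -31/112500 rad
Superposition: θ = Σ θ_i = 42343/2500000 rad ≈ 0.016937 rad

θ(24/5) = 42343/2500000 rad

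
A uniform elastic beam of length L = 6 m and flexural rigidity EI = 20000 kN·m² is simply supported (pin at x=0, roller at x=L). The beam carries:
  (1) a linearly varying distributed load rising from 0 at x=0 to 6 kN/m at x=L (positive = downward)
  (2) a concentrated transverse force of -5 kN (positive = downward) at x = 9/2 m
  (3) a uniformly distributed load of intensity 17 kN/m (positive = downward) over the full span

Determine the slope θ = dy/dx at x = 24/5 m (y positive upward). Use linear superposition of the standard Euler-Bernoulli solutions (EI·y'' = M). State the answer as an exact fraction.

θ(24/5) = 2716677/400000000 rad

Load 1 — triangular load w₀=6 kN/m (0→w₀ over full span):
  θ_1 = -w₀(7L⁴-30L²x²+15x⁴)/(360LEI) = -6·(7·6⁴-30·6²·(24/5)²+15·(24/5)⁴)/(360·6·20000) = 6813/6250000 rad
Load 2 — point force P=-5 kN at a=9/2 m (b=L-a=3/2):
  θ_2 = -Pa(2L²-6Lx+3x²+a²)/(6LEI)  [x>a] = -(-5)·(9/2)·(2·6²-6·6·(24/5)+3·(24/5)²+(9/2)²)/(6·6·20000) = -1143/3200000 rad
Load 3 — uniform load w=17 kN/m over full span:
  θ_3 = -w(L³-6Lx²+4x³)/(24EI) = -17·(6³-6·6·(24/5)²+4·(24/5)³)/(24·20000) = 15147/2500000 rad
Superposition: θ = Σ θ_i = 2716677/400000000 rad ≈ 0.006792 rad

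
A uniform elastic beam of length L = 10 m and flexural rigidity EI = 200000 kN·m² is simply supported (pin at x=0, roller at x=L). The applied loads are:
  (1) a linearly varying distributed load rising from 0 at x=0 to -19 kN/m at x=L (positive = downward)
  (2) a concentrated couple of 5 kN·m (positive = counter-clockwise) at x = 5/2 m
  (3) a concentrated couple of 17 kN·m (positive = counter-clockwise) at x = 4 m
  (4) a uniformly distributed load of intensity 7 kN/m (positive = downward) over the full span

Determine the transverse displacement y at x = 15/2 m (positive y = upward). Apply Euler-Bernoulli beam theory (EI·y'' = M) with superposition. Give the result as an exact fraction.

y(15/2) = 489401/307200000 m

Load 1 — triangular load w₀=-19 kN/m (0→w₀ over full span):
  y_1 = -w₀x(7L⁴-10L²x²+3x⁴)/(360LEI) = -(-19)·(15/2)·(7·10⁴-10·10²·(15/2)²+3·(15/2)⁴)/(360·10·200000) = 2261/491520 m
Load 2 — applied couple M₀=5 kN·m at a=5/2 m (b=L-a=15/2):
  y_2 = (M₀x³/(6L)-M₀(x-a)²/2+C₁x)/EI  [x>a] with C₁=M₀(3b²-L²)/(6L)=275/48 = (5·(15/2)³/(6·10)-5·((15/2)-(5/2))²/2+(275/48)·(15/2))/200000 = 1/12800 m
Load 3 — applied couple M₀=17 kN·m at a=4 m (b=L-a=6):
  y_3 = (M₀x³/(6L)-M₀(x-a)²/2+C₁x)/EI  [x>a] with C₁=M₀(3b²-L²)/(6L)=34/15 = (17·(15/2)³/(6·10)-17·((15/2)-4)²/2+(34/15)·(15/2))/200000 = 1037/6400000 m
Load 4 — uniform load w=7 kN/m over full span:
  y_4 = -wx(L³-2Lx²+x³)/(24EI) = -7·(15/2)·(10³-2·10·(15/2)²+(15/2)³)/(24·200000) = -133/40960 m
Superposition: y = Σ y_i = 489401/307200000 m ≈ 0.001593 m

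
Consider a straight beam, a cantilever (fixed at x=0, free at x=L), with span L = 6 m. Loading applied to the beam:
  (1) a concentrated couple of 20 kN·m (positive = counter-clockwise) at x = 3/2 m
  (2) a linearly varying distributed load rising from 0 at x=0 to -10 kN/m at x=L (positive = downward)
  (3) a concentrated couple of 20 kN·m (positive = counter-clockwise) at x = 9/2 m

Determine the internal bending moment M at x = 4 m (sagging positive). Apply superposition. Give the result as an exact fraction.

M(4) = 340/9 kN·m

Load 1 — applied couple M₀=20 kN·m at a=3/2 m (b=L-a=9/2):
  M_1 = 0  [x>a] = 0 kN·m
Load 2 — triangular load w₀=-10 kN/m (0→w₀ over full span):
  M_2 = w₀Lx/2 - w₀L²/3 - w₀x³/(6L) = (-10)·6·4/2 - (-10)·6²/3 - (-10)·4³/(6·6) = 160/9 kN·m
Load 3 — applied couple M₀=20 kN·m at a=9/2 m (b=L-a=3/2):
  M_3 = M₀  [x≤a] = 20 = 20 kN·m
Superposition: M = Σ M_i = 340/9 kN·m ≈ 37.777778 kN·m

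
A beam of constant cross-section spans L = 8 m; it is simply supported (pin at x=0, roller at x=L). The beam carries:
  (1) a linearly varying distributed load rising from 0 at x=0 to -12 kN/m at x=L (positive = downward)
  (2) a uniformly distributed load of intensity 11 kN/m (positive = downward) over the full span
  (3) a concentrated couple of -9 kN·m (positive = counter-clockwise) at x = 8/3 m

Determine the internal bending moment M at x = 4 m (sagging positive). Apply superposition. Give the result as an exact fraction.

Load 1 — triangular load w₀=-12 kN/m (0→w₀ over full span):
  M_1 = w₀Lx/6 - w₀x³/(6L) = (-12)·8·4/6 - (-12)·4³/(6·8) = -48 kN·m
Load 2 — uniform load w=11 kN/m over full span:
  M_2 = wx(L-x)/2 = 11·4·(8-4)/2 = 88 kN·m
Load 3 — applied couple M₀=-9 kN·m at a=8/3 m (b=L-a=16/3):
  M_3 = M₀x/L - M₀  [x>a] = (-9)·4/8 - (-9) = 9/2 kN·m
Superposition: M = Σ M_i = 89/2 kN·m ≈ 44.500000 kN·m

M(4) = 89/2 kN·m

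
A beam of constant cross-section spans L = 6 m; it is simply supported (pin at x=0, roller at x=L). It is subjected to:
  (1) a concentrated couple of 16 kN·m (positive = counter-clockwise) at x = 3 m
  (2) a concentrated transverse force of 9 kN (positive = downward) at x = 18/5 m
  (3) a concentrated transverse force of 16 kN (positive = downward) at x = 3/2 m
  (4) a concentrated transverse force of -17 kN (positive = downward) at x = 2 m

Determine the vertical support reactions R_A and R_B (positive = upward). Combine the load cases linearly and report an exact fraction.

R_A = 104/15 kN, R_B = 16/15 kN

Load 1 — applied couple M₀=16 kN·m at a=3 m (b=L-a=3):
  R_A = M₀/L = 16/6 = 8/3 kN
  R_B = -M₀/L = -16/6 = -8/3 kN
Load 2 — point force P=9 kN at a=18/5 m (b=L-a=12/5):
  R_A = Pb/L = 9·(12/5)/6 = 18/5 kN
  R_B = Pa/L = 9·(18/5)/6 = 27/5 kN
Load 3 — point force P=16 kN at a=3/2 m (b=L-a=9/2):
  R_A = Pb/L = 16·(9/2)/6 = 12 kN
  R_B = Pa/L = 16·(3/2)/6 = 4 kN
Load 4 — point force P=-17 kN at a=2 m (b=L-a=4):
  R_A = Pb/L = (-17)·4/6 = -34/3 kN
  R_B = Pa/L = (-17)·2/6 = -17/3 kN
Superposition: R_A = 104/15 kN, R_B = 16/15 kN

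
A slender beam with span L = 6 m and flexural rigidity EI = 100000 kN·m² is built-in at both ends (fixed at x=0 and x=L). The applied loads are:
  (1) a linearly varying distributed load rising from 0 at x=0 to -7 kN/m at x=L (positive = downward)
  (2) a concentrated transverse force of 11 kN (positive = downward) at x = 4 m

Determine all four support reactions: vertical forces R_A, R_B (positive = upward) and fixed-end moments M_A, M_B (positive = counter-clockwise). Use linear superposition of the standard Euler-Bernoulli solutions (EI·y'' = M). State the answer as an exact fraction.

R_A = -931/270 kN, M_A = -158/45 kN·m, R_B = -1769/270 kN, M_B = 127/45 kN·m

Load 1 — triangular load w₀=-7 kN/m (0→w₀ over full span):
  R_A = 3w₀L/20 = 3·(-7)·6/20 = -63/10 kN
  M_A = w₀L²/30 = (-7)·6²/30 = -42/5 kN·m
  R_B = 7w₀L/20 = 7·(-7)·6/20 = -147/10 kN
  M_B = -w₀L²/20 = -(-7)·6²/20 = 63/5 kN·m
Load 2 — point force P=11 kN at a=4 m (b=L-a=2):
  R_A = Pb²(3a+b)/L³ = 11·2²·(3·4+2)/6³ = 77/27 kN
  M_A = Pab²/L² = 11·4·2²/6² = 44/9 kN·m
  R_B = Pa²(a+3b)/L³ = 11·4²·(4+3·2)/6³ = 220/27 kN
  M_B = -Pa²b/L² = -11·4²·2/6² = -88/9 kN·m
Superposition: R_A = -931/270 kN, M_A = -158/45 kN·m, R_B = -1769/270 kN, M_B = 127/45 kN·m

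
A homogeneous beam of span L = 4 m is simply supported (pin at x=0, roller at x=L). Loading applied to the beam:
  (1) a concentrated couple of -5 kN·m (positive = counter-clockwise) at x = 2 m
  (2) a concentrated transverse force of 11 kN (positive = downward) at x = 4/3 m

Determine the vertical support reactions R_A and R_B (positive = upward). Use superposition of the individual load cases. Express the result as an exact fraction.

Load 1 — applied couple M₀=-5 kN·m at a=2 m (b=L-a=2):
  R_A = M₀/L = (-5)/4 = -5/4 kN
  R_B = -M₀/L = -(-5)/4 = 5/4 kN
Load 2 — point force P=11 kN at a=4/3 m (b=L-a=8/3):
  R_A = Pb/L = 11·(8/3)/4 = 22/3 kN
  R_B = Pa/L = 11·(4/3)/4 = 11/3 kN
Superposition: R_A = 73/12 kN, R_B = 59/12 kN

R_A = 73/12 kN, R_B = 59/12 kN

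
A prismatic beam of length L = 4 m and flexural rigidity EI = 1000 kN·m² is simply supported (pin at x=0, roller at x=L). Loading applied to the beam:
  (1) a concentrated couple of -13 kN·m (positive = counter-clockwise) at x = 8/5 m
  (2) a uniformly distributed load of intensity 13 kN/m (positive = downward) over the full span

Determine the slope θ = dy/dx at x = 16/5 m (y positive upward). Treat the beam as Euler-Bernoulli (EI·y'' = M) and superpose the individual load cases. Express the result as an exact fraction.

Load 1 — applied couple M₀=-13 kN·m at a=8/5 m (b=L-a=12/5):
  θ_1 = (M₀x²/(2L)-M₀(x-a)+C₁)/EI  [x>a] with C₁=M₀(3b²-L²)/(6L)=-52/75 = ((-13)·(16/5)²/(2·4)-(-13)·((16/5)-(8/5))+(-52/75))/1000 = 13/3750 rad
Load 2 — uniform load w=13 kN/m over full span:
  θ_2 = -w(L³-6Lx²+4x³)/(24EI) = -13·(4³-6·4·(16/5)²+4·(16/5)³)/(24·1000) = 429/15625 rad
Superposition: θ = Σ θ_i = 2899/93750 rad ≈ 0.030923 rad

θ(16/5) = 2899/93750 rad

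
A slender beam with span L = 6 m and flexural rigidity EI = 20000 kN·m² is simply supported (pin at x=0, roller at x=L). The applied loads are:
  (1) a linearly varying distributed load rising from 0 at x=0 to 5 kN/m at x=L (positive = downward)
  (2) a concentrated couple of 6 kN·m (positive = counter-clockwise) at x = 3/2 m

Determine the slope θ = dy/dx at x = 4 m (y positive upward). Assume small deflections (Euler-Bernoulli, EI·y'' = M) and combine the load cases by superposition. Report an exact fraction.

θ(4) = 521/1440000 rad

Load 1 — triangular load w₀=5 kN/m (0→w₀ over full span):
  θ_1 = -w₀(7L⁴-30L²x²+15x⁴)/(360LEI) = -5·(7·6⁴-30·6²·4²+15·4⁴)/(360·6·20000) = 91/180000 rad
Load 2 — applied couple M₀=6 kN·m at a=3/2 m (b=L-a=9/2):
  θ_2 = (M₀x²/(2L)-M₀(x-a)+C₁)/EI  [x>a] with C₁=M₀(3b²-L²)/(6L)=33/8 = (6·4²/(2·6)-6·(4-(3/2))+(33/8))/20000 = -23/160000 rad
Superposition: θ = Σ θ_i = 521/1440000 rad ≈ 0.000362 rad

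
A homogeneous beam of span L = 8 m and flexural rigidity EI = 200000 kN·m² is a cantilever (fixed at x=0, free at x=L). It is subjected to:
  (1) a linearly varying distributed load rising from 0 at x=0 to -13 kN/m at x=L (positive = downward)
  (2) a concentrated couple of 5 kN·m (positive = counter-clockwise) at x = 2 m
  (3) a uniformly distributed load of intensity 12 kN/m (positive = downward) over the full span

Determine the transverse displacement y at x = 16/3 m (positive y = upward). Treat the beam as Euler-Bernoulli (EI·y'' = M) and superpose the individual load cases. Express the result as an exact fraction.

y(16/3) = -1289089/364500000 m

Load 1 — triangular load w₀=-13 kN/m (0→w₀ over full span):
  y_1 = (w₀Lx³/12-w₀L²x²/6-w₀x⁵/(120L))/EI = ((-13)·8·(16/3)³/12-(-13)·8²·(16/3)²/6-(-13)·(16/3)⁵/(120·8))/200000 = 153088/11390625 m
Load 2 — applied couple M₀=5 kN·m at a=2 m (b=L-a=6):
  y_2 = M₀a(2x-a)/(2EI)  [x>a] = 5·2·(2·(16/3)-2)/(2·200000) = 13/60000 m
Load 3 — uniform load w=12 kN/m over full span:
  y_3 = -wx²(x²-4Lx+6L²)/(24EI) = -12·(16/3)²·((16/3)²-4·8·(16/3)+6·8²)/(24·200000) = -4352/253125 m
Superposition: y = Σ y_i = -1289089/364500000 m ≈ -0.003537 m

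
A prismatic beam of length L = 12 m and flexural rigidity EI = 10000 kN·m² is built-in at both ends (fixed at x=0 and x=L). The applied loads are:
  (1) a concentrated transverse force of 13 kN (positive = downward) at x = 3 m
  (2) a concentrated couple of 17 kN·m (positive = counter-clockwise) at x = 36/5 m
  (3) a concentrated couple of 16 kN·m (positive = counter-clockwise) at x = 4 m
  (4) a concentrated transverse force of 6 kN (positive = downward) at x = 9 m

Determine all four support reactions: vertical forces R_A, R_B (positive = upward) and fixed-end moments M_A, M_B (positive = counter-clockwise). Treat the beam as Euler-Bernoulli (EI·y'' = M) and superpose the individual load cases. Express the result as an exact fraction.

R_A = 113213/7200 kN, M_A = 12301/400 kN·m, R_B = 23587/7200 kN, M_B = -12077/1200 kN·m

Load 1 — point force P=13 kN at a=3 m (b=L-a=9):
  R_A = Pb²(3a+b)/L³ = 13·9²·(3·3+9)/12³ = 351/32 kN
  M_A = Pab²/L² = 13·3·9²/12² = 351/16 kN·m
  R_B = Pa²(a+3b)/L³ = 13·3²·(3+3·9)/12³ = 65/32 kN
  M_B = -Pa²b/L² = -13·3²·9/12² = -117/16 kN·m
Load 2 — applied couple M₀=17 kN·m at a=36/5 m (b=L-a=24/5):
  R_A = 6M₀ab/L³ = 6·17·(36/5)·(24/5)/12³ = 51/25 kN
  M_A = M₀b(2a-b)/L² = 17·(24/5)·(2·(36/5)-(24/5))/12² = 136/25 kN·m
  R_B = -6M₀ab/L³ = -6·17·(36/5)·(24/5)/12³ = -51/25 kN
  M_B = M₀a(2b-a)/L² = 17·(36/5)·(2·(24/5)-(36/5))/12² = 51/25 kN·m
Load 3 — applied couple M₀=16 kN·m at a=4 m (b=L-a=8):
  R_A = 6M₀ab/L³ = 6·16·4·8/12³ = 16/9 kN
  M_A = M₀b(2a-b)/L² = 16·8·(2·4-8)/12² = 0 kN·m
  R_B = -6M₀ab/L³ = -6·16·4·8/12³ = -16/9 kN
  M_B = M₀a(2b-a)/L² = 16·4·(2·8-4)/12² = 16/3 kN·m
Load 4 — point force P=6 kN at a=9 m (b=L-a=3):
  R_A = Pb²(3a+b)/L³ = 6·3²·(3·9+3)/12³ = 15/16 kN
  M_A = Pab²/L² = 6·9·3²/12² = 27/8 kN·m
  R_B = Pa²(a+3b)/L³ = 6·9²·(9+3·3)/12³ = 81/16 kN
  M_B = -Pa²b/L² = -6·9²·3/12² = -81/8 kN·m
Superposition: R_A = 113213/7200 kN, M_A = 12301/400 kN·m, R_B = 23587/7200 kN, M_B = -12077/1200 kN·m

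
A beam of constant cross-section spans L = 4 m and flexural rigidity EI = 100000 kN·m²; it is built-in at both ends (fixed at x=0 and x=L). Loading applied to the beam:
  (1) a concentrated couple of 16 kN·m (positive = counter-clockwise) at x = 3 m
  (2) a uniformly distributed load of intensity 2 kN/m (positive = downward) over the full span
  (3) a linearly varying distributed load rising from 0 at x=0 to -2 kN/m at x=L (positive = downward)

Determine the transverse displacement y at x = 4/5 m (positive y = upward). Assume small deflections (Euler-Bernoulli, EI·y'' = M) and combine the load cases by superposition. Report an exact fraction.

Load 1 — applied couple M₀=16 kN·m at a=3 m (b=L-a=1):
  y_1 = (R_Ax³/6 - M_Ax²/2)/EI  [x≤a] with R_A=9/2, M_A=5 = ((9/2)·(4/5)³/6 - 5·(4/5)²/2)/100000 = -19/1562500 m
Load 2 — uniform load w=2 kN/m over full span:
  y_2 = -wx²(L-x)²/(24EI) = -2·(4/5)²·(4-(4/5))²/(24·100000) = -32/5859375 m
Load 3 — triangular load w₀=-2 kN/m (0→w₀ over full span):
  y_3 = -w₀x²(L-x)²(x+2L)/(120LEI) = -(-2)·(4/5)²·(4-(4/5))²·((4/5)+2·4)/(120·4·100000) = 352/146484375 m
Superposition: y = Σ y_i = -8917/585937500 m ≈ -0.000015 m

y(4/5) = -8917/585937500 m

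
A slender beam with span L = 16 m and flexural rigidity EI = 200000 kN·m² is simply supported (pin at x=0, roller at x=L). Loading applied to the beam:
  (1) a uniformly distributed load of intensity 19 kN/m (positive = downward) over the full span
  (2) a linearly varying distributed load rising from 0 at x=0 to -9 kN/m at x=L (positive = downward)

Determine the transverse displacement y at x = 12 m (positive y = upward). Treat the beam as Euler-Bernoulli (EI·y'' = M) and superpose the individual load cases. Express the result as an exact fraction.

y(12) = -1087/25000 m

Load 1 — uniform load w=19 kN/m over full span:
  y_1 = -wx(L³-2Lx²+x³)/(24EI) = -19·12·(16³-2·16·12²+12³)/(24·200000) = -361/6250 m
Load 2 — triangular load w₀=-9 kN/m (0→w₀ over full span):
  y_2 = -w₀x(7L⁴-10L²x²+3x⁴)/(360LEI) = -(-9)·12·(7·16⁴-10·16²·12²+3·12⁴)/(360·16·200000) = 357/25000 m
Superposition: y = Σ y_i = -1087/25000 m ≈ -0.043480 m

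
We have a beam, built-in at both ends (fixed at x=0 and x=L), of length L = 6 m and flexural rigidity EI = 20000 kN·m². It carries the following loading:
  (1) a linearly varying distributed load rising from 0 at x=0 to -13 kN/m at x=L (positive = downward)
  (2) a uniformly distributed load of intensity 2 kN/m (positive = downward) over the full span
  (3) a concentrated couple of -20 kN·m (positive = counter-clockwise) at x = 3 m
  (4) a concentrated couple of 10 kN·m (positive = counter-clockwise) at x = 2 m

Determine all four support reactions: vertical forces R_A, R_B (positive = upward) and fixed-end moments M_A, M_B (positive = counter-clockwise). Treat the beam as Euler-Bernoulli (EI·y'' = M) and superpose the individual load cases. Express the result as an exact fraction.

Load 1 — triangular load w₀=-13 kN/m (0→w₀ over full span):
  R_A = 3w₀L/20 = 3·(-13)·6/20 = -117/10 kN
  M_A = w₀L²/30 = (-13)·6²/30 = -78/5 kN·m
  R_B = 7w₀L/20 = 7·(-13)·6/20 = -273/10 kN
  M_B = -w₀L²/20 = -(-13)·6²/20 = 117/5 kN·m
Load 2 — uniform load w=2 kN/m over full span:
  R_A = wL/2 = 2·6/2 = 6 kN
  M_A = wL²/12 = 2·6²/12 = 6 kN·m
  R_B = wL/2 = 2·6/2 = 6 kN
  M_B = -wL²/12 = -2·6²/12 = -6 kN·m
Load 3 — applied couple M₀=-20 kN·m at a=3 m (b=L-a=3):
  R_A = 6M₀ab/L³ = 6·(-20)·3·3/6³ = -5 kN
  M_A = M₀b(2a-b)/L² = (-20)·3·(2·3-3)/6² = -5 kN·m
  R_B = -6M₀ab/L³ = -6·(-20)·3·3/6³ = 5 kN
  M_B = M₀a(2b-a)/L² = (-20)·3·(2·3-3)/6² = -5 kN·m
Load 4 — applied couple M₀=10 kN·m at a=2 m (b=L-a=4):
  R_A = 6M₀ab/L³ = 6·10·2·4/6³ = 20/9 kN
  M_A = M₀b(2a-b)/L² = 10·4·(2·2-4)/6² = 0 kN·m
  R_B = -6M₀ab/L³ = -6·10·2·4/6³ = -20/9 kN
  M_B = M₀a(2b-a)/L² = 10·2·(2·4-2)/6² = 10/3 kN·m
Superposition: R_A = -763/90 kN, M_A = -73/5 kN·m, R_B = -1667/90 kN, M_B = 236/15 kN·m

R_A = -763/90 kN, M_A = -73/5 kN·m, R_B = -1667/90 kN, M_B = 236/15 kN·m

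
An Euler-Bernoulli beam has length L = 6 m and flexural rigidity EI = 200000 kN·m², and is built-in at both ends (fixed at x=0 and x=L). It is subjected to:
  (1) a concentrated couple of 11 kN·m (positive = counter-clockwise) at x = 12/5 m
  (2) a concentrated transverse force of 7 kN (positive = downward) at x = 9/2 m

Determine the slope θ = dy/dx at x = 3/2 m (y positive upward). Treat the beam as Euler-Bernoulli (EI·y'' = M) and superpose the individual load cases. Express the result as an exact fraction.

Load 1 — applied couple M₀=11 kN·m at a=12/5 m (b=L-a=18/5):
  θ_1 = (R_Ax²/2 - M_Ax)/EI  [x≤a] with R_A=66/25, M_A=33/25 = ((66/25)·(3/2)²/2 - (33/25)·(3/2))/200000 = 99/20000000 rad
Load 2 — point force P=7 kN at a=9/2 m (b=L-a=3/2):
  θ_2 = -Pb²x(2aL-(3a+b)x)/(2L³EI)  [x≤a] = -7·(3/2)²·(3/2)·(2·(9/2)·6-(3·(9/2)+(3/2))·(3/2))/(2·6³·200000) = -441/51200000 rad
Superposition: θ = Σ θ_i = -4689/1280000000 rad ≈ -0.000004 rad

θ(3/2) = -4689/1280000000 rad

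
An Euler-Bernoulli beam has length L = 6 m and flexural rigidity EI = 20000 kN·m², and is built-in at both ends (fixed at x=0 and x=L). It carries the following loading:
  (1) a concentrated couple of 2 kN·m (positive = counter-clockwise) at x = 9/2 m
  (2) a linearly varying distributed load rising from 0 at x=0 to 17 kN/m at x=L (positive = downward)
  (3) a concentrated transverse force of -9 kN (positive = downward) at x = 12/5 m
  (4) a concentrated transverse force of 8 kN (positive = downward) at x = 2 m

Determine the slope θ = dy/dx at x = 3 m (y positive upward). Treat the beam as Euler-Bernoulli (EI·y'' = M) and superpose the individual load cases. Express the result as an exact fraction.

θ(3) = -1547/15000000 rad

Load 1 — applied couple M₀=2 kN·m at a=9/2 m (b=L-a=3/2):
  θ_1 = (R_Ax²/2 - M_Ax)/EI  [x≤a] with R_A=3/8, M_A=5/8 = ((3/8)·3²/2 - (5/8)·3)/20000 = -3/320000 rad
Load 2 — triangular load w₀=17 kN/m (0→w₀ over full span):
  θ_2 = -w₀(2x(L-x)(L-2x)(x+2L)+x²(L-x)²)/(120LEI) = -17·(2·3·(6-3)·(6-2·3)·(3+2·6)+3²·(6-3)²)/(120·6·20000) = -153/1600000 rad
Load 3 — point force P=-9 kN at a=12/5 m (b=L-a=18/5):
  θ_3 = Pa²(L-x)(2bL-(3b+a)(L-x))/(2L³EI)  [x>a] = (-9)·(12/5)²·(6-3)·(2·(18/5)·6-(3·(18/5)+(12/5))·(6-3))/(2·6³·20000) = -81/1250000 rad
Load 4 — point force P=8 kN at a=2 m (b=L-a=4):
  θ_4 = Pa²(L-x)(2bL-(3b+a)(L-x))/(2L³EI)  [x>a] = 8·2²·(6-3)·(2·4·6-(3·4+2)·(6-3))/(2·6³·20000) = 1/15000 rad
Superposition: θ = Σ θ_i = -1547/15000000 rad ≈ -0.000103 rad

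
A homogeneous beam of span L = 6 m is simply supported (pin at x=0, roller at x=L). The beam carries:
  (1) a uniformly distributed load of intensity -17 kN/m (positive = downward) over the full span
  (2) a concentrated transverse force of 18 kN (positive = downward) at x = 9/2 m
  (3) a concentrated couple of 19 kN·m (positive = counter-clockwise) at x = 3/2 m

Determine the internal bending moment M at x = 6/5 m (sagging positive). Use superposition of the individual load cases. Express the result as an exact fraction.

M(6/5) = -994/25 kN·m

Load 1 — uniform load w=-17 kN/m over full span:
  M_1 = wx(L-x)/2 = (-17)·(6/5)·(6-(6/5))/2 = -1224/25 kN·m
Load 2 — point force P=18 kN at a=9/2 m (b=L-a=3/2):
  M_2 = Pbx/L  [x≤a] = 18·(3/2)·(6/5)/6 = 27/5 kN·m
Load 3 — applied couple M₀=19 kN·m at a=3/2 m (b=L-a=9/2):
  M_3 = M₀x/L  [x≤a] = 19·(6/5)/6 = 19/5 kN·m
Superposition: M = Σ M_i = -994/25 kN·m ≈ -39.760000 kN·m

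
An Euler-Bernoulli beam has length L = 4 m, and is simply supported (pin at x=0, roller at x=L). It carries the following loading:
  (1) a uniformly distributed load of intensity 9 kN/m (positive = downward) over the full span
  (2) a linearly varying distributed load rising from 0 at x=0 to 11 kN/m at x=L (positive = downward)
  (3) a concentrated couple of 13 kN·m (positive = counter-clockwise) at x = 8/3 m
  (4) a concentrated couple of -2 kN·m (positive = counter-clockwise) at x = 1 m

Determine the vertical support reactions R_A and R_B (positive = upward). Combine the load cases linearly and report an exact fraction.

R_A = 337/12 kN, R_B = 359/12 kN

Load 1 — uniform load w=9 kN/m over full span:
  R_A = wL/2 = 9·4/2 = 18 kN
  R_B = wL/2 = 9·4/2 = 18 kN
Load 2 — triangular load w₀=11 kN/m (0→w₀ over full span):
  R_A = w₀L/6 = 11·4/6 = 22/3 kN
  R_B = w₀L/3 = 11·4/3 = 44/3 kN
Load 3 — applied couple M₀=13 kN·m at a=8/3 m (b=L-a=4/3):
  R_A = M₀/L = 13/4 kN
  R_B = -M₀/L = -13/4 kN
Load 4 — applied couple M₀=-2 kN·m at a=1 m (b=L-a=3):
  R_A = M₀/L = (-2)/4 = -1/2 kN
  R_B = -M₀/L = -(-2)/4 = 1/2 kN
Superposition: R_A = 337/12 kN, R_B = 359/12 kN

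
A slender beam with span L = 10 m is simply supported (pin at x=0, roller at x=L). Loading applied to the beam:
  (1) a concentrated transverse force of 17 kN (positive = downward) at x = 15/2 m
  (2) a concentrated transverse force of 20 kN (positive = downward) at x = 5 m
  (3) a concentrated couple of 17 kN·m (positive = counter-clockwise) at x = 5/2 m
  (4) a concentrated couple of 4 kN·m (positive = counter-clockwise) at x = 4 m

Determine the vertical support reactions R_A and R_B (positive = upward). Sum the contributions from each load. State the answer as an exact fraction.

R_A = 327/20 kN, R_B = 413/20 kN

Load 1 — point force P=17 kN at a=15/2 m (b=L-a=5/2):
  R_A = Pb/L = 17·(5/2)/10 = 17/4 kN
  R_B = Pa/L = 17·(15/2)/10 = 51/4 kN
Load 2 — point force P=20 kN at a=5 m (b=L-a=5):
  R_A = Pb/L = 20·5/10 = 10 kN
  R_B = Pa/L = 20·5/10 = 10 kN
Load 3 — applied couple M₀=17 kN·m at a=5/2 m (b=L-a=15/2):
  R_A = M₀/L = 17/10 kN
  R_B = -M₀/L = -17/10 kN
Load 4 — applied couple M₀=4 kN·m at a=4 m (b=L-a=6):
  R_A = M₀/L = 4/10 = 2/5 kN
  R_B = -M₀/L = -4/10 = -2/5 kN
Superposition: R_A = 327/20 kN, R_B = 413/20 kN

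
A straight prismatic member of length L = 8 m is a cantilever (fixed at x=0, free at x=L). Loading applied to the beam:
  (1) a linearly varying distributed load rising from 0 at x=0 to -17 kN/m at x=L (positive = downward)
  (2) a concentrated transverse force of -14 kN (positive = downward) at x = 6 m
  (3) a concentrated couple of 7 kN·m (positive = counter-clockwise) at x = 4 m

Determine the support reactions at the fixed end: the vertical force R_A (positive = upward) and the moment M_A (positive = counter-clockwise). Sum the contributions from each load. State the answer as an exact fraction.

R_A = -82 kN, M_A = -1361/3 kN·m

Load 1 — triangular load w₀=-17 kN/m (0→w₀ over full span):
  R_A = w₀L/2 = (-17)·8/2 = -68 kN
  M_A = w₀L²/3 = (-17)·8²/3 = -1088/3 kN·m
Load 2 — point force P=-14 kN at a=6 m (b=L-a=2):
  R_A = P = (-14) = -14 kN
  M_A = Pa = (-14)·6 = -84 kN·m
Load 3 — applied couple M₀=7 kN·m at a=4 m (b=L-a=4):
  R_A = 0 kN
  M_A = -M₀ = -7 kN·m
Superposition: R_A = -82 kN, M_A = -1361/3 kN·m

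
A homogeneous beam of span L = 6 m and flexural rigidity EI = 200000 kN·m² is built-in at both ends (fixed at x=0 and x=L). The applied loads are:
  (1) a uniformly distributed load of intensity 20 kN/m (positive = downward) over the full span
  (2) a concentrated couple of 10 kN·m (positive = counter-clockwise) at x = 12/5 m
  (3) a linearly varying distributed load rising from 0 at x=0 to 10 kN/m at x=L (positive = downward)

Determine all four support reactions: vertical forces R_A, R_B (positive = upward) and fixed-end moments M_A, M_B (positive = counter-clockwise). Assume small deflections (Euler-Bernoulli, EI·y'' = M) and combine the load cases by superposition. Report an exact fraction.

R_A = 357/5 kN, M_A = 366/5 kN·m, R_B = 393/5 kN, M_B = -374/5 kN·m

Load 1 — uniform load w=20 kN/m over full span:
  R_A = wL/2 = 20·6/2 = 60 kN
  M_A = wL²/12 = 20·6²/12 = 60 kN·m
  R_B = wL/2 = 20·6/2 = 60 kN
  M_B = -wL²/12 = -20·6²/12 = -60 kN·m
Load 2 — applied couple M₀=10 kN·m at a=12/5 m (b=L-a=18/5):
  R_A = 6M₀ab/L³ = 6·10·(12/5)·(18/5)/6³ = 12/5 kN
  M_A = M₀b(2a-b)/L² = 10·(18/5)·(2·(12/5)-(18/5))/6² = 6/5 kN·m
  R_B = -6M₀ab/L³ = -6·10·(12/5)·(18/5)/6³ = -12/5 kN
  M_B = M₀a(2b-a)/L² = 10·(12/5)·(2·(18/5)-(12/5))/6² = 16/5 kN·m
Load 3 — triangular load w₀=10 kN/m (0→w₀ over full span):
  R_A = 3w₀L/20 = 3·10·6/20 = 9 kN
  M_A = w₀L²/30 = 10·6²/30 = 12 kN·m
  R_B = 7w₀L/20 = 7·10·6/20 = 21 kN
  M_B = -w₀L²/20 = -10·6²/20 = -18 kN·m
Superposition: R_A = 357/5 kN, M_A = 366/5 kN·m, R_B = 393/5 kN, M_B = -374/5 kN·m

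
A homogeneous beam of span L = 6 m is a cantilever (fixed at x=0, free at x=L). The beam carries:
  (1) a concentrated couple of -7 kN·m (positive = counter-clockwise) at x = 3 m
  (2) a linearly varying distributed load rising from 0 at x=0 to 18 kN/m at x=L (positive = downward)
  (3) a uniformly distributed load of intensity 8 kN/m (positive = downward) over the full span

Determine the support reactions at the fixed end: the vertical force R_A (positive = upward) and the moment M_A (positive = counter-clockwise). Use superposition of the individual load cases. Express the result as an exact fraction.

Load 1 — applied couple M₀=-7 kN·m at a=3 m (b=L-a=3):
  R_A = 0 kN
  M_A = -M₀ = -(-7) = 7 kN·m
Load 2 — triangular load w₀=18 kN/m (0→w₀ over full span):
  R_A = w₀L/2 = 18·6/2 = 54 kN
  M_A = w₀L²/3 = 18·6²/3 = 216 kN·m
Load 3 — uniform load w=8 kN/m over full span:
  R_A = wL = 8·6 = 48 kN
  M_A = wL²/2 = 8·6²/2 = 144 kN·m
Superposition: R_A = 102 kN, M_A = 367 kN·m

R_A = 102 kN, M_A = 367 kN·m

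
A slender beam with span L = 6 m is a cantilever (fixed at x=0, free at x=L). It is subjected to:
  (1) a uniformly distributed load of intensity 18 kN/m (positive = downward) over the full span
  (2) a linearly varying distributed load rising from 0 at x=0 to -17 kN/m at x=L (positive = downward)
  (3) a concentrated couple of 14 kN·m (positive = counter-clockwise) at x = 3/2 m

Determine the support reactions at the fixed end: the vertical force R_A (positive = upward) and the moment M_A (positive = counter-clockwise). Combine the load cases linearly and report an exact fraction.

Load 1 — uniform load w=18 kN/m over full span:
  R_A = wL = 18·6 = 108 kN
  M_A = wL²/2 = 18·6²/2 = 324 kN·m
Load 2 — triangular load w₀=-17 kN/m (0→w₀ over full span):
  R_A = w₀L/2 = (-17)·6/2 = -51 kN
  M_A = w₀L²/3 = (-17)·6²/3 = -204 kN·m
Load 3 — applied couple M₀=14 kN·m at a=3/2 m (b=L-a=9/2):
  R_A = 0 kN
  M_A = -M₀ = -14 kN·m
Superposition: R_A = 57 kN, M_A = 106 kN·m

R_A = 57 kN, M_A = 106 kN·m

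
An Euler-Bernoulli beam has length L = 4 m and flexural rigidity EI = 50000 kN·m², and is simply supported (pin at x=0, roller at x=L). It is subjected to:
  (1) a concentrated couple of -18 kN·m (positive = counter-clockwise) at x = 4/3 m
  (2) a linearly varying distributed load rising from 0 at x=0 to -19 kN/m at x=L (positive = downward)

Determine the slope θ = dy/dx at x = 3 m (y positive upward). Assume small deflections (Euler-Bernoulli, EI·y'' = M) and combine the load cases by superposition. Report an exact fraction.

θ(3) = -16667/72000000 rad

Load 1 — applied couple M₀=-18 kN·m at a=4/3 m (b=L-a=8/3):
  θ_1 = (M₀x²/(2L)-M₀(x-a)+C₁)/EI  [x>a] with C₁=M₀(3b²-L²)/(6L)=-4 = ((-18)·3²/(2·4)-(-18)·(3-(4/3))+(-4))/50000 = 23/200000 rad
Load 2 — triangular load w₀=-19 kN/m (0→w₀ over full span):
  θ_2 = -w₀(7L⁴-30L²x²+15x⁴)/(360LEI) = -(-19)·(7·4⁴-30·4²·3²+15·3⁴)/(360·4·50000) = -24947/72000000 rad
Superposition: θ = Σ θ_i = -16667/72000000 rad ≈ -0.000231 rad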